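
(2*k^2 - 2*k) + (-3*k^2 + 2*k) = -k^2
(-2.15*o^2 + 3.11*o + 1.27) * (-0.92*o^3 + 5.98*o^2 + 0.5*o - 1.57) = 1.978*o^5 - 15.7182*o^4 + 16.3544*o^3 + 12.5251*o^2 - 4.2477*o - 1.9939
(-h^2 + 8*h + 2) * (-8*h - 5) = 8*h^3 - 59*h^2 - 56*h - 10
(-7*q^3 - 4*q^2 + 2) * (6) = -42*q^3 - 24*q^2 + 12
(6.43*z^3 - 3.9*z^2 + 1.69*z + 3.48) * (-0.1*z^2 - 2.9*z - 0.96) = -0.643*z^5 - 18.257*z^4 + 4.9682*z^3 - 1.505*z^2 - 11.7144*z - 3.3408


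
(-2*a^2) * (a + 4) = -2*a^3 - 8*a^2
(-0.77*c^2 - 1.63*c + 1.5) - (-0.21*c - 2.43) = -0.77*c^2 - 1.42*c + 3.93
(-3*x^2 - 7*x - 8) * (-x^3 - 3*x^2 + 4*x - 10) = 3*x^5 + 16*x^4 + 17*x^3 + 26*x^2 + 38*x + 80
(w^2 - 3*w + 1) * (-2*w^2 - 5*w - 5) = -2*w^4 + w^3 + 8*w^2 + 10*w - 5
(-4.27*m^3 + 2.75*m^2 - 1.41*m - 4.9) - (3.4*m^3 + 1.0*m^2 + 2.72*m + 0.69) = -7.67*m^3 + 1.75*m^2 - 4.13*m - 5.59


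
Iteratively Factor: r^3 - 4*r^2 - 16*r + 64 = (r - 4)*(r^2 - 16) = (r - 4)*(r + 4)*(r - 4)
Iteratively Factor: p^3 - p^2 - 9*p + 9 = (p + 3)*(p^2 - 4*p + 3) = (p - 3)*(p + 3)*(p - 1)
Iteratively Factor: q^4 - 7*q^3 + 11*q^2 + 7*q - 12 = (q - 3)*(q^3 - 4*q^2 - q + 4) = (q - 3)*(q - 1)*(q^2 - 3*q - 4) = (q - 4)*(q - 3)*(q - 1)*(q + 1)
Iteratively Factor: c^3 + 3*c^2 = (c + 3)*(c^2) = c*(c + 3)*(c)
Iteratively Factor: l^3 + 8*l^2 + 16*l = (l + 4)*(l^2 + 4*l) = l*(l + 4)*(l + 4)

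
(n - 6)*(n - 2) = n^2 - 8*n + 12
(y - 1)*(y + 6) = y^2 + 5*y - 6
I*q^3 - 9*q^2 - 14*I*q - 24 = (q + 4*I)*(q + 6*I)*(I*q + 1)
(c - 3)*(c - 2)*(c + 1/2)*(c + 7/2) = c^4 - c^3 - 49*c^2/4 + 61*c/4 + 21/2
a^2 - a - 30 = (a - 6)*(a + 5)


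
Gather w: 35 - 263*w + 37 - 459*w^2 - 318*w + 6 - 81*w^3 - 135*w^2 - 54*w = -81*w^3 - 594*w^2 - 635*w + 78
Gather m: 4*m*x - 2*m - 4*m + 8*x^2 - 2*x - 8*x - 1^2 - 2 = m*(4*x - 6) + 8*x^2 - 10*x - 3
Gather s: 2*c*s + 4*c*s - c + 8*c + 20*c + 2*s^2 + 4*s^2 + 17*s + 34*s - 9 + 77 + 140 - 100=27*c + 6*s^2 + s*(6*c + 51) + 108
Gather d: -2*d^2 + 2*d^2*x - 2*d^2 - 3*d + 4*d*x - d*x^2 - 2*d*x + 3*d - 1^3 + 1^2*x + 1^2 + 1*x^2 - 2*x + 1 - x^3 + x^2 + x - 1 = d^2*(2*x - 4) + d*(-x^2 + 2*x) - x^3 + 2*x^2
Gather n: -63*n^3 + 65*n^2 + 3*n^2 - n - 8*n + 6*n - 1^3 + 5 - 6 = -63*n^3 + 68*n^2 - 3*n - 2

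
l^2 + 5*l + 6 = (l + 2)*(l + 3)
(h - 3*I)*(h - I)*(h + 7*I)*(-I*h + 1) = -I*h^4 + 4*h^3 - 22*I*h^2 + 4*h - 21*I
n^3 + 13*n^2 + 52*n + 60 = (n + 2)*(n + 5)*(n + 6)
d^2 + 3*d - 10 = (d - 2)*(d + 5)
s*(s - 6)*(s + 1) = s^3 - 5*s^2 - 6*s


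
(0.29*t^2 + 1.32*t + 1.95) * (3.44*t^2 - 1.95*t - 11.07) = 0.9976*t^4 + 3.9753*t^3 + 0.923700000000001*t^2 - 18.4149*t - 21.5865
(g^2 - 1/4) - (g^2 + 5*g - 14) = 55/4 - 5*g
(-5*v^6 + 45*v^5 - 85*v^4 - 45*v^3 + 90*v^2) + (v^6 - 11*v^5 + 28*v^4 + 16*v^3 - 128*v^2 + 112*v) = -4*v^6 + 34*v^5 - 57*v^4 - 29*v^3 - 38*v^2 + 112*v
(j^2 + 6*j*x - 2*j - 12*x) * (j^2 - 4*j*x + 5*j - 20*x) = j^4 + 2*j^3*x + 3*j^3 - 24*j^2*x^2 + 6*j^2*x - 10*j^2 - 72*j*x^2 - 20*j*x + 240*x^2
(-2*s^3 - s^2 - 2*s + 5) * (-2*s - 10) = 4*s^4 + 22*s^3 + 14*s^2 + 10*s - 50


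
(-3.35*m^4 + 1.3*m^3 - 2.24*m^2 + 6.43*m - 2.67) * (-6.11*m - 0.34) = 20.4685*m^5 - 6.804*m^4 + 13.2444*m^3 - 38.5257*m^2 + 14.1275*m + 0.9078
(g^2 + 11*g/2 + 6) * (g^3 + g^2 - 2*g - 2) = g^5 + 13*g^4/2 + 19*g^3/2 - 7*g^2 - 23*g - 12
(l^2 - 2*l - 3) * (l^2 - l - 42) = l^4 - 3*l^3 - 43*l^2 + 87*l + 126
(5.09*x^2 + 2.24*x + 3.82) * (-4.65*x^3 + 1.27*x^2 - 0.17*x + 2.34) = -23.6685*x^5 - 3.9517*x^4 - 15.7835*x^3 + 16.3812*x^2 + 4.5922*x + 8.9388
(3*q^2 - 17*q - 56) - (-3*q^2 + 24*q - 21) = 6*q^2 - 41*q - 35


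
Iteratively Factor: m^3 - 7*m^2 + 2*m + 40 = (m - 5)*(m^2 - 2*m - 8) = (m - 5)*(m + 2)*(m - 4)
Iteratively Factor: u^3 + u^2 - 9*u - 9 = (u + 3)*(u^2 - 2*u - 3) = (u + 1)*(u + 3)*(u - 3)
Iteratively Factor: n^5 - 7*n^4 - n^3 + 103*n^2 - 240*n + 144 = (n + 4)*(n^4 - 11*n^3 + 43*n^2 - 69*n + 36) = (n - 1)*(n + 4)*(n^3 - 10*n^2 + 33*n - 36) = (n - 4)*(n - 1)*(n + 4)*(n^2 - 6*n + 9) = (n - 4)*(n - 3)*(n - 1)*(n + 4)*(n - 3)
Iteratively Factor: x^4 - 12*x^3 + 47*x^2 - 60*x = (x - 5)*(x^3 - 7*x^2 + 12*x) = (x - 5)*(x - 4)*(x^2 - 3*x) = (x - 5)*(x - 4)*(x - 3)*(x)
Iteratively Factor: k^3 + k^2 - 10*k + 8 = (k + 4)*(k^2 - 3*k + 2) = (k - 1)*(k + 4)*(k - 2)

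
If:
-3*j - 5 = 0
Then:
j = -5/3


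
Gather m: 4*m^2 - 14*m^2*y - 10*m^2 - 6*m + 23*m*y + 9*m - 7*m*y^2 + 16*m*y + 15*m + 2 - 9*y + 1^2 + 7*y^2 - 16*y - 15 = m^2*(-14*y - 6) + m*(-7*y^2 + 39*y + 18) + 7*y^2 - 25*y - 12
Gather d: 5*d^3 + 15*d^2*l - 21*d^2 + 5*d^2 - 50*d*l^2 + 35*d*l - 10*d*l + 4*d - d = 5*d^3 + d^2*(15*l - 16) + d*(-50*l^2 + 25*l + 3)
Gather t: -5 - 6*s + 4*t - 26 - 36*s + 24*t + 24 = -42*s + 28*t - 7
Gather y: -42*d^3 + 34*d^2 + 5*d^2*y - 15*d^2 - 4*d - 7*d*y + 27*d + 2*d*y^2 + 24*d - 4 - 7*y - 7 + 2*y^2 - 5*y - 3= -42*d^3 + 19*d^2 + 47*d + y^2*(2*d + 2) + y*(5*d^2 - 7*d - 12) - 14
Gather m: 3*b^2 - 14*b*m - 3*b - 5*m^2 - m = 3*b^2 - 3*b - 5*m^2 + m*(-14*b - 1)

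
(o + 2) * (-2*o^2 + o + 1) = -2*o^3 - 3*o^2 + 3*o + 2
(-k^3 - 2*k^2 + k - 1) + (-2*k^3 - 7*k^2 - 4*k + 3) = -3*k^3 - 9*k^2 - 3*k + 2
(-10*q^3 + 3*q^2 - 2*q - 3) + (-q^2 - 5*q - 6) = -10*q^3 + 2*q^2 - 7*q - 9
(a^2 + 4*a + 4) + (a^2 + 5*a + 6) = 2*a^2 + 9*a + 10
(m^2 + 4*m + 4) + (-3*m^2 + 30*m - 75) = -2*m^2 + 34*m - 71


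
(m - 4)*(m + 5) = m^2 + m - 20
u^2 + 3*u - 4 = (u - 1)*(u + 4)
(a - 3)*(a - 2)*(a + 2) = a^3 - 3*a^2 - 4*a + 12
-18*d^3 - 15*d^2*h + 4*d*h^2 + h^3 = (-3*d + h)*(d + h)*(6*d + h)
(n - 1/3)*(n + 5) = n^2 + 14*n/3 - 5/3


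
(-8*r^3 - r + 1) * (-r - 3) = 8*r^4 + 24*r^3 + r^2 + 2*r - 3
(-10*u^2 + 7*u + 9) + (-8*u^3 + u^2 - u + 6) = -8*u^3 - 9*u^2 + 6*u + 15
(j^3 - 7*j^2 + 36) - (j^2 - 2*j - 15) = j^3 - 8*j^2 + 2*j + 51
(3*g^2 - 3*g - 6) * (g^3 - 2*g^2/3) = 3*g^5 - 5*g^4 - 4*g^3 + 4*g^2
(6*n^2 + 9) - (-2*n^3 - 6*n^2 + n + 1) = 2*n^3 + 12*n^2 - n + 8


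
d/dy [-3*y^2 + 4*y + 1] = 4 - 6*y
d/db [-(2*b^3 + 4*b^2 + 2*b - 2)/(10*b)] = -2*b/5 - 2/5 - 1/(5*b^2)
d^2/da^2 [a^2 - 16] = 2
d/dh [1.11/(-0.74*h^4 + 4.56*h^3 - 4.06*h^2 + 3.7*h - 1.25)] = (3.2856*h^3 - 15.1848*h^2 + 9.0132*h - 4.107)/(0.74*h^4 - 4.56*h^3 + 4.06*h^2 - 3.7*h + 1.25)^2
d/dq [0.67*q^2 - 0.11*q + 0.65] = 1.34*q - 0.11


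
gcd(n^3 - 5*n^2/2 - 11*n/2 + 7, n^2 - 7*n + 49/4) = n - 7/2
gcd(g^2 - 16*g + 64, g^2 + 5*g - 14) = 1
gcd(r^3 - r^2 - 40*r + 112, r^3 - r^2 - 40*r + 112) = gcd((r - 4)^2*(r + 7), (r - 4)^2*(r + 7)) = r^3 - r^2 - 40*r + 112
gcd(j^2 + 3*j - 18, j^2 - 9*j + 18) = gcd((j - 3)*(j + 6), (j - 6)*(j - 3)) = j - 3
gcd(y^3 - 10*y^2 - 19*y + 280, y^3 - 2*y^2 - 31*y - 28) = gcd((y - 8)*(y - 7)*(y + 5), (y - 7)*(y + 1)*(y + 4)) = y - 7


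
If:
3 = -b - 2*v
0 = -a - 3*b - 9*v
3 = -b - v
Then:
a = 9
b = -3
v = 0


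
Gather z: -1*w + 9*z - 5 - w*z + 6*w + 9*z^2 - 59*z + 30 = 5*w + 9*z^2 + z*(-w - 50) + 25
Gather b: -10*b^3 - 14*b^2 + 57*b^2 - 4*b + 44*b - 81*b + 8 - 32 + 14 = -10*b^3 + 43*b^2 - 41*b - 10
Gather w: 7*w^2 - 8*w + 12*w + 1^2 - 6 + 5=7*w^2 + 4*w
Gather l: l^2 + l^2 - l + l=2*l^2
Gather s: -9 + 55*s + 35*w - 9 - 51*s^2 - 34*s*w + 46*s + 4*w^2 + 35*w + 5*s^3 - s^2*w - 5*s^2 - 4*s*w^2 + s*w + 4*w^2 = 5*s^3 + s^2*(-w - 56) + s*(-4*w^2 - 33*w + 101) + 8*w^2 + 70*w - 18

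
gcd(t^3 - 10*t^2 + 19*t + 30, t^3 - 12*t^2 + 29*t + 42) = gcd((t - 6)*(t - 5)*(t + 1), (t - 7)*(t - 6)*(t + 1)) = t^2 - 5*t - 6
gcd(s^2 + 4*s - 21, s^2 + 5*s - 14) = s + 7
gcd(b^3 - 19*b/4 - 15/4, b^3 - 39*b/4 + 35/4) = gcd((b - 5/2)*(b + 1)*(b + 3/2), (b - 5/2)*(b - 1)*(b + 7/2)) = b - 5/2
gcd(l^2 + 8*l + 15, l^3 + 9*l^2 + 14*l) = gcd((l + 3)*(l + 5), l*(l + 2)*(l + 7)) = 1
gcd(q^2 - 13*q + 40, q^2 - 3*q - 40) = q - 8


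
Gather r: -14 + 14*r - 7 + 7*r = 21*r - 21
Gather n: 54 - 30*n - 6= 48 - 30*n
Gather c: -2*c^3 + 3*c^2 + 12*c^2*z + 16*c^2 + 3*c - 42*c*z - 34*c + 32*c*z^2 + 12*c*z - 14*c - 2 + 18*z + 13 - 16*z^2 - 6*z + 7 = -2*c^3 + c^2*(12*z + 19) + c*(32*z^2 - 30*z - 45) - 16*z^2 + 12*z + 18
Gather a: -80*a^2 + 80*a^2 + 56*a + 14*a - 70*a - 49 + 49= 0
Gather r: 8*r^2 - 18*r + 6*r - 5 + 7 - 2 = 8*r^2 - 12*r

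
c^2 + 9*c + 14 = (c + 2)*(c + 7)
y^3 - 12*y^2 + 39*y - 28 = (y - 7)*(y - 4)*(y - 1)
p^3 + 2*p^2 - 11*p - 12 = (p - 3)*(p + 1)*(p + 4)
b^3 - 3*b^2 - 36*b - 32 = (b - 8)*(b + 1)*(b + 4)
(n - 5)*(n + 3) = n^2 - 2*n - 15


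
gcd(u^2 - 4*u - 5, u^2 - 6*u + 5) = u - 5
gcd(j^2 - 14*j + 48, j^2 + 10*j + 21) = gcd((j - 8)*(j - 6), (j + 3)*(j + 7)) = 1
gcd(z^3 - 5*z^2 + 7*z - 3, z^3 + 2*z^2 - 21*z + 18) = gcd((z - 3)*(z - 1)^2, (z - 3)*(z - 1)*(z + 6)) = z^2 - 4*z + 3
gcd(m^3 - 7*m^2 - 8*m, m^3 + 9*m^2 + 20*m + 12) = m + 1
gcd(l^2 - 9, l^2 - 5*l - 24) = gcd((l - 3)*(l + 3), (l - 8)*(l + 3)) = l + 3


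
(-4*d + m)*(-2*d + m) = 8*d^2 - 6*d*m + m^2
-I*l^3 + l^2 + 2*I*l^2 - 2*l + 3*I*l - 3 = (l - 3)*(l + I)*(-I*l - I)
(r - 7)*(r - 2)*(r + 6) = r^3 - 3*r^2 - 40*r + 84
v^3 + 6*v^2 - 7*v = v*(v - 1)*(v + 7)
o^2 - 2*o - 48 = (o - 8)*(o + 6)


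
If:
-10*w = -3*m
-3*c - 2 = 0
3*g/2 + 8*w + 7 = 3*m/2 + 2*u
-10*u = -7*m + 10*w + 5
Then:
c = -2/3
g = -2*w/9 - 16/3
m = 10*w/3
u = 4*w/3 - 1/2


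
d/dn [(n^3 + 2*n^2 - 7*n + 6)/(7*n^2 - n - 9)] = (7*n^4 - 2*n^3 + 20*n^2 - 120*n + 69)/(49*n^4 - 14*n^3 - 125*n^2 + 18*n + 81)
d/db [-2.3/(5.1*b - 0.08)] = 11.73/(5.1*b - 0.08)^2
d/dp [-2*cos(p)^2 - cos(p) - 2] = (4*cos(p) + 1)*sin(p)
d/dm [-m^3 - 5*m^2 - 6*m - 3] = -3*m^2 - 10*m - 6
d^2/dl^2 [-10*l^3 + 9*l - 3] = -60*l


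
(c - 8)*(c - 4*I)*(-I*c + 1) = -I*c^3 - 3*c^2 + 8*I*c^2 + 24*c - 4*I*c + 32*I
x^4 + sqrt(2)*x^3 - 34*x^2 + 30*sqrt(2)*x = x*(x - 3*sqrt(2))*(x - sqrt(2))*(x + 5*sqrt(2))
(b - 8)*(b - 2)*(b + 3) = b^3 - 7*b^2 - 14*b + 48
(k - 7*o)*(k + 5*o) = k^2 - 2*k*o - 35*o^2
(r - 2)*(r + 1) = r^2 - r - 2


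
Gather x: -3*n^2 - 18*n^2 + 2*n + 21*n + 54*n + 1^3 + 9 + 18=-21*n^2 + 77*n + 28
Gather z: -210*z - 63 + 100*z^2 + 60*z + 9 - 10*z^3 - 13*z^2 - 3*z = -10*z^3 + 87*z^2 - 153*z - 54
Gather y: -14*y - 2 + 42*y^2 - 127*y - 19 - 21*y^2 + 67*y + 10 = 21*y^2 - 74*y - 11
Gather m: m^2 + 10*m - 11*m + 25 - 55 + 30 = m^2 - m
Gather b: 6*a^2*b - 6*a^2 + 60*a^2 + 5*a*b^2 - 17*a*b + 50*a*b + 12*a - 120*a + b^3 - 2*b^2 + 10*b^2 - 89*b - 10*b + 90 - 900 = 54*a^2 - 108*a + b^3 + b^2*(5*a + 8) + b*(6*a^2 + 33*a - 99) - 810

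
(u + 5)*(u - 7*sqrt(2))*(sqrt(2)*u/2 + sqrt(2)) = sqrt(2)*u^3/2 - 7*u^2 + 7*sqrt(2)*u^2/2 - 49*u + 5*sqrt(2)*u - 70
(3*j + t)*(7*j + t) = 21*j^2 + 10*j*t + t^2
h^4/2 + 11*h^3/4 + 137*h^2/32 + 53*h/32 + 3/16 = (h/2 + 1)*(h + 1/4)^2*(h + 3)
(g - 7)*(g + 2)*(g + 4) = g^3 - g^2 - 34*g - 56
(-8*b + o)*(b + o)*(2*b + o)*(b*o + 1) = -16*b^4*o - 22*b^3*o^2 - 16*b^3 - 5*b^2*o^3 - 22*b^2*o + b*o^4 - 5*b*o^2 + o^3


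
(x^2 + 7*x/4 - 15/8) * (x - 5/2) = x^3 - 3*x^2/4 - 25*x/4 + 75/16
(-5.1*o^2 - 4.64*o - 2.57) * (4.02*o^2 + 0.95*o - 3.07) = -20.502*o^4 - 23.4978*o^3 + 0.9176*o^2 + 11.8033*o + 7.8899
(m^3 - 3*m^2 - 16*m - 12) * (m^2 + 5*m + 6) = m^5 + 2*m^4 - 25*m^3 - 110*m^2 - 156*m - 72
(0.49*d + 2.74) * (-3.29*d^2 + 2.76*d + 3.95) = -1.6121*d^3 - 7.6622*d^2 + 9.4979*d + 10.823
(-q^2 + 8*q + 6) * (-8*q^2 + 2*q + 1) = 8*q^4 - 66*q^3 - 33*q^2 + 20*q + 6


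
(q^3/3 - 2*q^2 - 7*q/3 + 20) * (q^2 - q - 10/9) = q^5/3 - 7*q^4/3 - 19*q^3/27 + 221*q^2/9 - 470*q/27 - 200/9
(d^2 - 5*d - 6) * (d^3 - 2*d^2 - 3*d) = d^5 - 7*d^4 + d^3 + 27*d^2 + 18*d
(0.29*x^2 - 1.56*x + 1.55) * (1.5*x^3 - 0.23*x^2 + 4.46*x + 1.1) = 0.435*x^5 - 2.4067*x^4 + 3.9772*x^3 - 6.9951*x^2 + 5.197*x + 1.705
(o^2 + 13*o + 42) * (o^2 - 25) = o^4 + 13*o^3 + 17*o^2 - 325*o - 1050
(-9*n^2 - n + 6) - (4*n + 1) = -9*n^2 - 5*n + 5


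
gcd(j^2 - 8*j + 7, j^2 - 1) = j - 1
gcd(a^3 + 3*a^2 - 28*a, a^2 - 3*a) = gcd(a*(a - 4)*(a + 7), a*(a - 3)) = a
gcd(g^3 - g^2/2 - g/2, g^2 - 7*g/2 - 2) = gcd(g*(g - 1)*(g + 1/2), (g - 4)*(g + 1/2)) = g + 1/2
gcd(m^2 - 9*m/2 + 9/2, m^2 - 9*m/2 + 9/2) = m^2 - 9*m/2 + 9/2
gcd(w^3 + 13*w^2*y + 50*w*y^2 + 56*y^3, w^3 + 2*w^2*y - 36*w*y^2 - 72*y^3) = w + 2*y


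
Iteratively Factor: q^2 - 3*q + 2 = (q - 1)*(q - 2)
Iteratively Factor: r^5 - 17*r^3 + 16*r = (r + 1)*(r^4 - r^3 - 16*r^2 + 16*r) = (r - 4)*(r + 1)*(r^3 + 3*r^2 - 4*r) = r*(r - 4)*(r + 1)*(r^2 + 3*r - 4) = r*(r - 4)*(r - 1)*(r + 1)*(r + 4)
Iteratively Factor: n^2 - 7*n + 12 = (n - 3)*(n - 4)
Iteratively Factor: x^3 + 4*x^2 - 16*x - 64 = (x - 4)*(x^2 + 8*x + 16) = (x - 4)*(x + 4)*(x + 4)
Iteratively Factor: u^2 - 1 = (u - 1)*(u + 1)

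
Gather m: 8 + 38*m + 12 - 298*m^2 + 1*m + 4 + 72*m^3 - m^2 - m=72*m^3 - 299*m^2 + 38*m + 24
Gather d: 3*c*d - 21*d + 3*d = d*(3*c - 18)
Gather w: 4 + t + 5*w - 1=t + 5*w + 3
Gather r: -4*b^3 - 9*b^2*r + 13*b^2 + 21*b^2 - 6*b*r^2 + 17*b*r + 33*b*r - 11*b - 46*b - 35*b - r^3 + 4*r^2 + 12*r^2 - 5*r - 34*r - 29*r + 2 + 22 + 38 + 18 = -4*b^3 + 34*b^2 - 92*b - r^3 + r^2*(16 - 6*b) + r*(-9*b^2 + 50*b - 68) + 80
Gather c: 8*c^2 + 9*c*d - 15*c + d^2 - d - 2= 8*c^2 + c*(9*d - 15) + d^2 - d - 2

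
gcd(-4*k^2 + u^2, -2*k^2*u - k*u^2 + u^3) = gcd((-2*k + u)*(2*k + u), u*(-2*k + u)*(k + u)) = -2*k + u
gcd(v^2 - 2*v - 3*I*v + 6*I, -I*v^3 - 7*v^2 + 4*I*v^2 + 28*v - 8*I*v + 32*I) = 1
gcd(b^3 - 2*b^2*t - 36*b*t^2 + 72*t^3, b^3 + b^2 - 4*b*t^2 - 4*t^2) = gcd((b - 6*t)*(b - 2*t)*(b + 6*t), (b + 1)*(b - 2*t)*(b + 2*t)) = -b + 2*t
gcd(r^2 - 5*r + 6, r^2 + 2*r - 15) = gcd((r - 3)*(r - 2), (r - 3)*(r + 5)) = r - 3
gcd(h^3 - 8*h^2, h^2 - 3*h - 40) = h - 8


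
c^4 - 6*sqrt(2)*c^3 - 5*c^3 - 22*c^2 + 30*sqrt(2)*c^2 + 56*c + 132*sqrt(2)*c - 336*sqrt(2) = (c - 7)*(c - 2)*(c + 4)*(c - 6*sqrt(2))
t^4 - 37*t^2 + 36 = (t - 6)*(t - 1)*(t + 1)*(t + 6)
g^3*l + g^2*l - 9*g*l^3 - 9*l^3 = (g - 3*l)*(g + 3*l)*(g*l + l)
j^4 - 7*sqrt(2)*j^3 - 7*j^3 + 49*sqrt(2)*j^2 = j^2*(j - 7)*(j - 7*sqrt(2))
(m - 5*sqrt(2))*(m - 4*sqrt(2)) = m^2 - 9*sqrt(2)*m + 40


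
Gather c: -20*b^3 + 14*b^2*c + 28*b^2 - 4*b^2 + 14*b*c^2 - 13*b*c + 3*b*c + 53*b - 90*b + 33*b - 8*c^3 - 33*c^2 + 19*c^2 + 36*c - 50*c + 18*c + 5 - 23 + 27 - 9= -20*b^3 + 24*b^2 - 4*b - 8*c^3 + c^2*(14*b - 14) + c*(14*b^2 - 10*b + 4)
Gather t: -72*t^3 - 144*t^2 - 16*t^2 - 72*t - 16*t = -72*t^3 - 160*t^2 - 88*t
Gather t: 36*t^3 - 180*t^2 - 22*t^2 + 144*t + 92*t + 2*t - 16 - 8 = 36*t^3 - 202*t^2 + 238*t - 24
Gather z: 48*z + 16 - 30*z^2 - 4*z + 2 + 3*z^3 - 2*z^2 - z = 3*z^3 - 32*z^2 + 43*z + 18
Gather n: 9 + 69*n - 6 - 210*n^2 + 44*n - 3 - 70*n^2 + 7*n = -280*n^2 + 120*n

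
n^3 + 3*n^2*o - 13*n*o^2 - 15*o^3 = (n - 3*o)*(n + o)*(n + 5*o)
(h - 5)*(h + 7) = h^2 + 2*h - 35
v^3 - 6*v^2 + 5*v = v*(v - 5)*(v - 1)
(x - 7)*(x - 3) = x^2 - 10*x + 21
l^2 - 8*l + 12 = (l - 6)*(l - 2)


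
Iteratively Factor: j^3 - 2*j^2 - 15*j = (j + 3)*(j^2 - 5*j) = j*(j + 3)*(j - 5)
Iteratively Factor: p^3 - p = (p + 1)*(p^2 - p) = (p - 1)*(p + 1)*(p)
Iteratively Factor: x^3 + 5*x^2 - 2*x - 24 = (x + 4)*(x^2 + x - 6) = (x - 2)*(x + 4)*(x + 3)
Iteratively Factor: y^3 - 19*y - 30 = (y + 2)*(y^2 - 2*y - 15) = (y + 2)*(y + 3)*(y - 5)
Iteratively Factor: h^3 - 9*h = (h - 3)*(h^2 + 3*h) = (h - 3)*(h + 3)*(h)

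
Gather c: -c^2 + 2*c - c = -c^2 + c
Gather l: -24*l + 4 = 4 - 24*l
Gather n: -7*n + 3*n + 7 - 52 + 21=-4*n - 24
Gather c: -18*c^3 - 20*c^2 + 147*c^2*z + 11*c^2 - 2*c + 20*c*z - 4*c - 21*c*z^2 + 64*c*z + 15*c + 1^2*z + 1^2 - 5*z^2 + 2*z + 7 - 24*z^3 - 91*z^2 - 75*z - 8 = -18*c^3 + c^2*(147*z - 9) + c*(-21*z^2 + 84*z + 9) - 24*z^3 - 96*z^2 - 72*z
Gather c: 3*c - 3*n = 3*c - 3*n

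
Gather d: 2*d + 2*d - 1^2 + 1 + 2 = 4*d + 2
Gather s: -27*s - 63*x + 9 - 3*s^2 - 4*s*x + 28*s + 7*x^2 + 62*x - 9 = -3*s^2 + s*(1 - 4*x) + 7*x^2 - x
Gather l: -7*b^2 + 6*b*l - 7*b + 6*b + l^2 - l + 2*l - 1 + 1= -7*b^2 - b + l^2 + l*(6*b + 1)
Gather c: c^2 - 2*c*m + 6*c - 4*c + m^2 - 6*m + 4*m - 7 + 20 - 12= c^2 + c*(2 - 2*m) + m^2 - 2*m + 1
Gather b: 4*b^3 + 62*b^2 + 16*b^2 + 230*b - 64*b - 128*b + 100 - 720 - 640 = 4*b^3 + 78*b^2 + 38*b - 1260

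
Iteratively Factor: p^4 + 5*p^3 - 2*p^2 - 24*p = (p - 2)*(p^3 + 7*p^2 + 12*p) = (p - 2)*(p + 4)*(p^2 + 3*p) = p*(p - 2)*(p + 4)*(p + 3)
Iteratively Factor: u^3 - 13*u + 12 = (u - 1)*(u^2 + u - 12) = (u - 3)*(u - 1)*(u + 4)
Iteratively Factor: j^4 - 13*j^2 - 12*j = (j - 4)*(j^3 + 4*j^2 + 3*j) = j*(j - 4)*(j^2 + 4*j + 3) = j*(j - 4)*(j + 1)*(j + 3)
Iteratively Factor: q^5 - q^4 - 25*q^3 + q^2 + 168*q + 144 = (q - 4)*(q^4 + 3*q^3 - 13*q^2 - 51*q - 36) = (q - 4)*(q + 1)*(q^3 + 2*q^2 - 15*q - 36) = (q - 4)^2*(q + 1)*(q^2 + 6*q + 9) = (q - 4)^2*(q + 1)*(q + 3)*(q + 3)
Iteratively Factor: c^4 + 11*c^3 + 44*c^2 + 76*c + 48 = (c + 4)*(c^3 + 7*c^2 + 16*c + 12) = (c + 2)*(c + 4)*(c^2 + 5*c + 6) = (c + 2)^2*(c + 4)*(c + 3)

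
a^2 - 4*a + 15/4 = (a - 5/2)*(a - 3/2)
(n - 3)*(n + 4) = n^2 + n - 12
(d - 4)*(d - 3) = d^2 - 7*d + 12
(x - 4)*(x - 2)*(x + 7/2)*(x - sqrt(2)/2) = x^4 - 5*x^3/2 - sqrt(2)*x^3/2 - 13*x^2 + 5*sqrt(2)*x^2/4 + 13*sqrt(2)*x/2 + 28*x - 14*sqrt(2)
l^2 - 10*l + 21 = (l - 7)*(l - 3)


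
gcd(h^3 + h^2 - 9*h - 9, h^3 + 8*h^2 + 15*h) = h + 3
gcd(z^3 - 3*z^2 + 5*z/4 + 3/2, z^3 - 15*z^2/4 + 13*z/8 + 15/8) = z + 1/2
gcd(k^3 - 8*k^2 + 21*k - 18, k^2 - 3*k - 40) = 1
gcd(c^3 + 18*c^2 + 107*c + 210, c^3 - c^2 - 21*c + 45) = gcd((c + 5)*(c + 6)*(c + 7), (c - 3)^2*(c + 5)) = c + 5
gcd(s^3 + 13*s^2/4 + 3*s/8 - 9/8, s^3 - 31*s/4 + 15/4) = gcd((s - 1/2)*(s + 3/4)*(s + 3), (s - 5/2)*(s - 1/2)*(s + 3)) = s^2 + 5*s/2 - 3/2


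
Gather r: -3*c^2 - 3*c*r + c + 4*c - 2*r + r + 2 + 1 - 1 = -3*c^2 + 5*c + r*(-3*c - 1) + 2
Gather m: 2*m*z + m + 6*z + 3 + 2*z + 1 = m*(2*z + 1) + 8*z + 4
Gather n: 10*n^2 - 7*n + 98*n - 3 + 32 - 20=10*n^2 + 91*n + 9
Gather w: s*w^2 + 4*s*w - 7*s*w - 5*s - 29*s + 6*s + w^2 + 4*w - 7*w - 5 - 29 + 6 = -28*s + w^2*(s + 1) + w*(-3*s - 3) - 28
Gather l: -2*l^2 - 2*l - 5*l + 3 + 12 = -2*l^2 - 7*l + 15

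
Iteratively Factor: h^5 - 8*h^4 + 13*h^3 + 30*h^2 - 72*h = (h - 4)*(h^4 - 4*h^3 - 3*h^2 + 18*h) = h*(h - 4)*(h^3 - 4*h^2 - 3*h + 18) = h*(h - 4)*(h - 3)*(h^2 - h - 6) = h*(h - 4)*(h - 3)^2*(h + 2)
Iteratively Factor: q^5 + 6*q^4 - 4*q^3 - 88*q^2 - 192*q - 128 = (q + 2)*(q^4 + 4*q^3 - 12*q^2 - 64*q - 64) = (q + 2)^2*(q^3 + 2*q^2 - 16*q - 32) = (q + 2)^2*(q + 4)*(q^2 - 2*q - 8) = (q - 4)*(q + 2)^2*(q + 4)*(q + 2)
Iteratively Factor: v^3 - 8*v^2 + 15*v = (v - 5)*(v^2 - 3*v) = (v - 5)*(v - 3)*(v)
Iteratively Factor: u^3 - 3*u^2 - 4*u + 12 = (u - 3)*(u^2 - 4) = (u - 3)*(u - 2)*(u + 2)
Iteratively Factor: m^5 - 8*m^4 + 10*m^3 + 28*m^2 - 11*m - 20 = (m - 5)*(m^4 - 3*m^3 - 5*m^2 + 3*m + 4) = (m - 5)*(m + 1)*(m^3 - 4*m^2 - m + 4) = (m - 5)*(m + 1)^2*(m^2 - 5*m + 4) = (m - 5)*(m - 1)*(m + 1)^2*(m - 4)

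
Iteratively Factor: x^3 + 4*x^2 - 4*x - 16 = (x + 4)*(x^2 - 4) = (x + 2)*(x + 4)*(x - 2)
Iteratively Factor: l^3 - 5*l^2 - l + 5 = (l - 1)*(l^2 - 4*l - 5) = (l - 1)*(l + 1)*(l - 5)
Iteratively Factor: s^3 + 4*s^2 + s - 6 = (s + 2)*(s^2 + 2*s - 3) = (s - 1)*(s + 2)*(s + 3)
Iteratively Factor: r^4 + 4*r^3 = (r)*(r^3 + 4*r^2) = r*(r + 4)*(r^2) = r^2*(r + 4)*(r)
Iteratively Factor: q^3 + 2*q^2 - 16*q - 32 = (q - 4)*(q^2 + 6*q + 8) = (q - 4)*(q + 2)*(q + 4)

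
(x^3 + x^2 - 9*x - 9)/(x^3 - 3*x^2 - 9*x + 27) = (x + 1)/(x - 3)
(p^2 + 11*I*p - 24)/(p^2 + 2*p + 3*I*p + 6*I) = (p + 8*I)/(p + 2)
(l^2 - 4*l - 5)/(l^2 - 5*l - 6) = (l - 5)/(l - 6)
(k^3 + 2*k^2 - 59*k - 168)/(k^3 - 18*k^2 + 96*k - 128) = (k^2 + 10*k + 21)/(k^2 - 10*k + 16)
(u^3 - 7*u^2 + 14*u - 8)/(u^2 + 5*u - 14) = (u^2 - 5*u + 4)/(u + 7)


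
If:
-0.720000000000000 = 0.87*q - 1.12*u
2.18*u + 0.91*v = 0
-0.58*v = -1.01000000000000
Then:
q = -1.76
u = -0.73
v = 1.74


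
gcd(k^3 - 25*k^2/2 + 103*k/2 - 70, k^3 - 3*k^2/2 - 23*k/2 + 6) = k - 4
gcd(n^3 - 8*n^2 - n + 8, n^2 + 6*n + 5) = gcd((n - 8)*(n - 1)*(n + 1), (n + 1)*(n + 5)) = n + 1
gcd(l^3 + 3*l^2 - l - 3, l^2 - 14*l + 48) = 1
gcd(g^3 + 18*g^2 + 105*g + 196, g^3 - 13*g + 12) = g + 4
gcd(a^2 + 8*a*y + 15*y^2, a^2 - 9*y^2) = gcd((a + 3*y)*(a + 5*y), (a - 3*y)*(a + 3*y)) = a + 3*y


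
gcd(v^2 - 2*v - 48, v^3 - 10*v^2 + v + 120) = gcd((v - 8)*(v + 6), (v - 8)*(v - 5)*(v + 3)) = v - 8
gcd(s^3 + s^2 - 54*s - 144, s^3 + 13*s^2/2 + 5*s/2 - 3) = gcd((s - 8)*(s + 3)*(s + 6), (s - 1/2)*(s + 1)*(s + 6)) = s + 6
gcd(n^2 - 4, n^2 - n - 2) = n - 2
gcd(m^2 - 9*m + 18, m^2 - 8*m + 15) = m - 3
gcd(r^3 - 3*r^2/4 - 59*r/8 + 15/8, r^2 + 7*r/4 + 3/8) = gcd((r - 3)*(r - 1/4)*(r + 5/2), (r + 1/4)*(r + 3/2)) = 1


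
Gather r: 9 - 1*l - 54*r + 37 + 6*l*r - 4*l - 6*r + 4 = -5*l + r*(6*l - 60) + 50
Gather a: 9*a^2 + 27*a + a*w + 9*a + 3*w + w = 9*a^2 + a*(w + 36) + 4*w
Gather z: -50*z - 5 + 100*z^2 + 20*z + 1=100*z^2 - 30*z - 4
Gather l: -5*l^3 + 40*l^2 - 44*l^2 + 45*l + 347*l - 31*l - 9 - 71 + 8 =-5*l^3 - 4*l^2 + 361*l - 72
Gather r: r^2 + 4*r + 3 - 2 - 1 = r^2 + 4*r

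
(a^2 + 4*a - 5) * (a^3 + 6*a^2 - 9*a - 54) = a^5 + 10*a^4 + 10*a^3 - 120*a^2 - 171*a + 270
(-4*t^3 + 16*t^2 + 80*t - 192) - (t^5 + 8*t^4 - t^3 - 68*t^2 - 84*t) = -t^5 - 8*t^4 - 3*t^3 + 84*t^2 + 164*t - 192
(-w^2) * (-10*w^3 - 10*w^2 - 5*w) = 10*w^5 + 10*w^4 + 5*w^3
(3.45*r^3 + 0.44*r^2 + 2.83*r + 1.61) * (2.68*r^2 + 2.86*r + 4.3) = 9.246*r^5 + 11.0462*r^4 + 23.6778*r^3 + 14.3006*r^2 + 16.7736*r + 6.923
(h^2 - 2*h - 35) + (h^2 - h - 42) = 2*h^2 - 3*h - 77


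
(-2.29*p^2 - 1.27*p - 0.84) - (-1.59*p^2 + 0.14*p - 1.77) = -0.7*p^2 - 1.41*p + 0.93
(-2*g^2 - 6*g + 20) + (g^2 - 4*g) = -g^2 - 10*g + 20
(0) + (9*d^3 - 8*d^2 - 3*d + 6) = 9*d^3 - 8*d^2 - 3*d + 6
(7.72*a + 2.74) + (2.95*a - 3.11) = 10.67*a - 0.37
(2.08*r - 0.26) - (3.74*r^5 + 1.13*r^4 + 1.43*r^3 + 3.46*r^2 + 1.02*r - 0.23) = -3.74*r^5 - 1.13*r^4 - 1.43*r^3 - 3.46*r^2 + 1.06*r - 0.03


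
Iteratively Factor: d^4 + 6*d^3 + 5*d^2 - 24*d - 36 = (d + 3)*(d^3 + 3*d^2 - 4*d - 12) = (d - 2)*(d + 3)*(d^2 + 5*d + 6) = (d - 2)*(d + 3)^2*(d + 2)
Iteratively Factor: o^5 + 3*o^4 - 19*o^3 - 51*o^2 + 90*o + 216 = (o + 3)*(o^4 - 19*o^2 + 6*o + 72) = (o + 3)*(o + 4)*(o^3 - 4*o^2 - 3*o + 18) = (o - 3)*(o + 3)*(o + 4)*(o^2 - o - 6) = (o - 3)*(o + 2)*(o + 3)*(o + 4)*(o - 3)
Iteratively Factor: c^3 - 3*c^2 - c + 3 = (c - 1)*(c^2 - 2*c - 3) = (c - 1)*(c + 1)*(c - 3)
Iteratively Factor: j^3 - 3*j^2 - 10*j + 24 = (j - 2)*(j^2 - j - 12) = (j - 4)*(j - 2)*(j + 3)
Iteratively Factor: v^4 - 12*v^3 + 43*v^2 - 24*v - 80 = (v - 5)*(v^3 - 7*v^2 + 8*v + 16) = (v - 5)*(v - 4)*(v^2 - 3*v - 4) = (v - 5)*(v - 4)*(v + 1)*(v - 4)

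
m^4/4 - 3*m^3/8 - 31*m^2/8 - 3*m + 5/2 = (m/2 + 1)^2*(m - 5)*(m - 1/2)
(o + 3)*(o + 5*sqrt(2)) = o^2 + 3*o + 5*sqrt(2)*o + 15*sqrt(2)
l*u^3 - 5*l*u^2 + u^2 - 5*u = u*(u - 5)*(l*u + 1)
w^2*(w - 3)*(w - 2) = w^4 - 5*w^3 + 6*w^2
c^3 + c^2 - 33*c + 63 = (c - 3)^2*(c + 7)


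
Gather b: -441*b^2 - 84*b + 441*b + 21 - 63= -441*b^2 + 357*b - 42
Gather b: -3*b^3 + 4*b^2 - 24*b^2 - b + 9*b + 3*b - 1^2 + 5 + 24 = -3*b^3 - 20*b^2 + 11*b + 28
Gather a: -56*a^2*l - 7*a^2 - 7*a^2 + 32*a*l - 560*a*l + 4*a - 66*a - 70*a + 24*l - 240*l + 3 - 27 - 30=a^2*(-56*l - 14) + a*(-528*l - 132) - 216*l - 54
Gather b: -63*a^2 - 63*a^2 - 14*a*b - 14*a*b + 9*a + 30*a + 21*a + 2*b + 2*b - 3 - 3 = -126*a^2 + 60*a + b*(4 - 28*a) - 6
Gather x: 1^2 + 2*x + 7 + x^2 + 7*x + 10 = x^2 + 9*x + 18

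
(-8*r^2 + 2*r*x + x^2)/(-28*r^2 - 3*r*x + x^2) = (-2*r + x)/(-7*r + x)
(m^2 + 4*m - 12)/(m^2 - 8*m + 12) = (m + 6)/(m - 6)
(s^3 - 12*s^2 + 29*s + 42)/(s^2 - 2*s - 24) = (s^2 - 6*s - 7)/(s + 4)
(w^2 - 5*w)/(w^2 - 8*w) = (w - 5)/(w - 8)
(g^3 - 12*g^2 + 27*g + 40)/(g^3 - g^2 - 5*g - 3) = (g^2 - 13*g + 40)/(g^2 - 2*g - 3)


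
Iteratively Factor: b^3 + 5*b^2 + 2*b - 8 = (b + 2)*(b^2 + 3*b - 4) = (b - 1)*(b + 2)*(b + 4)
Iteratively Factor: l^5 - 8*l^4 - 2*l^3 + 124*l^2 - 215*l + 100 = (l - 1)*(l^4 - 7*l^3 - 9*l^2 + 115*l - 100) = (l - 1)^2*(l^3 - 6*l^2 - 15*l + 100) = (l - 5)*(l - 1)^2*(l^2 - l - 20) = (l - 5)^2*(l - 1)^2*(l + 4)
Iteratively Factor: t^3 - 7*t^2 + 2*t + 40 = (t - 4)*(t^2 - 3*t - 10) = (t - 4)*(t + 2)*(t - 5)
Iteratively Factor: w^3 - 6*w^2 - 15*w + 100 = (w - 5)*(w^2 - w - 20) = (w - 5)^2*(w + 4)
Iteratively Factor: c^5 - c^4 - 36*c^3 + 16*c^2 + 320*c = (c - 4)*(c^4 + 3*c^3 - 24*c^2 - 80*c) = (c - 4)*(c + 4)*(c^3 - c^2 - 20*c) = c*(c - 4)*(c + 4)*(c^2 - c - 20) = c*(c - 4)*(c + 4)^2*(c - 5)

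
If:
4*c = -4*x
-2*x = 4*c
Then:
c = 0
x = 0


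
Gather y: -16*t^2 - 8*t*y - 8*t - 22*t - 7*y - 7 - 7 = -16*t^2 - 30*t + y*(-8*t - 7) - 14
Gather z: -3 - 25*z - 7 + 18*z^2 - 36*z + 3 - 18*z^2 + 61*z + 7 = 0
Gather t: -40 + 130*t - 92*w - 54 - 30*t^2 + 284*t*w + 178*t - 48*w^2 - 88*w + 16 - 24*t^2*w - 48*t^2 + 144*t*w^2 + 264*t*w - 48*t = t^2*(-24*w - 78) + t*(144*w^2 + 548*w + 260) - 48*w^2 - 180*w - 78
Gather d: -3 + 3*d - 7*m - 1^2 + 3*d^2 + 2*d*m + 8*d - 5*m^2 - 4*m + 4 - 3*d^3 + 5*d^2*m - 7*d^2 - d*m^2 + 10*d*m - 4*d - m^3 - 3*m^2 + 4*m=-3*d^3 + d^2*(5*m - 4) + d*(-m^2 + 12*m + 7) - m^3 - 8*m^2 - 7*m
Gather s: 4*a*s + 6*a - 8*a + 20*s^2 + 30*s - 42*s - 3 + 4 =-2*a + 20*s^2 + s*(4*a - 12) + 1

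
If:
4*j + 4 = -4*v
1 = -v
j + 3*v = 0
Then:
No Solution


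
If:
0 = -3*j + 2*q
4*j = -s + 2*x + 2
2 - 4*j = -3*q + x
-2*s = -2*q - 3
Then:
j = 1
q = 3/2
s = 3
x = 5/2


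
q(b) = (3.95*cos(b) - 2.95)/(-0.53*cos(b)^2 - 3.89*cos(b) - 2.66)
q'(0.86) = 0.60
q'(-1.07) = -0.93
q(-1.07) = 0.23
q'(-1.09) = -0.97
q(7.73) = 0.78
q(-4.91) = 0.63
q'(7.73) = 2.24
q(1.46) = 0.81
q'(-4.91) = 1.86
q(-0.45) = -0.09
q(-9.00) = -14.74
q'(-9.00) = -36.31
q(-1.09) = 0.25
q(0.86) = 0.07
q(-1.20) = 0.37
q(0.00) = -0.14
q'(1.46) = 2.31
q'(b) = (-1.06*sin(b)*cos(b) - 3.89*sin(b))*(3.95*cos(b) - 2.95)/(-0.53*cos(b)^2 - 3.89*cos(b) - 2.66)^2 - 3.95*sin(b)/(-0.53*cos(b)^2 - 3.89*cos(b) - 2.66) = (-2.0935*cos(b)^2 + 3.127*cos(b) + 21.9825)*sin(b)/(0.2809*cos(b)^4 + 4.1234*cos(b)^3 + 17.9517*cos(b)^2 + 20.6948*cos(b) + 7.0756)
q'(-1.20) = -1.24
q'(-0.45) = -0.23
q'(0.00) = 0.00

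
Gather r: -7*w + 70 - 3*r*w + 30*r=r*(30 - 3*w) - 7*w + 70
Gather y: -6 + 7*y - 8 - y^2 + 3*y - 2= -y^2 + 10*y - 16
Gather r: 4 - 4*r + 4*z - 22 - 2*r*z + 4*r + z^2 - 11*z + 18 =-2*r*z + z^2 - 7*z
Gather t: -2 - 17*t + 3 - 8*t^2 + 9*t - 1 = -8*t^2 - 8*t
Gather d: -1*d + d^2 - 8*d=d^2 - 9*d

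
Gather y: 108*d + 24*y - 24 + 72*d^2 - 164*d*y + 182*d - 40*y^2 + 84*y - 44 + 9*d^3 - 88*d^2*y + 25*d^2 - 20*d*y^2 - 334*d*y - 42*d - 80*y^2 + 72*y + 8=9*d^3 + 97*d^2 + 248*d + y^2*(-20*d - 120) + y*(-88*d^2 - 498*d + 180) - 60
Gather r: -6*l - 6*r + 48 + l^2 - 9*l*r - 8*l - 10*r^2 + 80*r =l^2 - 14*l - 10*r^2 + r*(74 - 9*l) + 48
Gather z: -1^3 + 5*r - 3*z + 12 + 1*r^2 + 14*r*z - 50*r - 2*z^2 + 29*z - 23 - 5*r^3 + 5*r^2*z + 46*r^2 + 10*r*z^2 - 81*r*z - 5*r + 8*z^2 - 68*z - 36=-5*r^3 + 47*r^2 - 50*r + z^2*(10*r + 6) + z*(5*r^2 - 67*r - 42) - 48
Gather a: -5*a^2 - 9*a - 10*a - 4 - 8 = -5*a^2 - 19*a - 12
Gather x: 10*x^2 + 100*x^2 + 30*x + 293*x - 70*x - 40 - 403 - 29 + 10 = 110*x^2 + 253*x - 462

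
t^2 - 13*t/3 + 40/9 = (t - 8/3)*(t - 5/3)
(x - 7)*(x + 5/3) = x^2 - 16*x/3 - 35/3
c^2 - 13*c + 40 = (c - 8)*(c - 5)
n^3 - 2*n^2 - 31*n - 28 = (n - 7)*(n + 1)*(n + 4)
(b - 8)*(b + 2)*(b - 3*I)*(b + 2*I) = b^4 - 6*b^3 - I*b^3 - 10*b^2 + 6*I*b^2 - 36*b + 16*I*b - 96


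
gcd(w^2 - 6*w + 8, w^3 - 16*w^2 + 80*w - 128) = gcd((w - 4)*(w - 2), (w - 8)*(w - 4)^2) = w - 4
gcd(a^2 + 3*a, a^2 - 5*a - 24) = a + 3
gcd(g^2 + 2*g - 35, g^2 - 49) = g + 7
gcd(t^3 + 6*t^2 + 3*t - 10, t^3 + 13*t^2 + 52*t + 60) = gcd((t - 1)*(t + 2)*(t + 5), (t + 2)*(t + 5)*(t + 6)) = t^2 + 7*t + 10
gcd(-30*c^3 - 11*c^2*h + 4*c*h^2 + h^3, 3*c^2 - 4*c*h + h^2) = 3*c - h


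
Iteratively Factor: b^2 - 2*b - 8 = (b + 2)*(b - 4)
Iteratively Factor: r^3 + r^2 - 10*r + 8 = (r - 2)*(r^2 + 3*r - 4) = (r - 2)*(r - 1)*(r + 4)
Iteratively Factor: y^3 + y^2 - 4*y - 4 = (y + 2)*(y^2 - y - 2) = (y + 1)*(y + 2)*(y - 2)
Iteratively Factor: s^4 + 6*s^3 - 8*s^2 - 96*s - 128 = (s - 4)*(s^3 + 10*s^2 + 32*s + 32) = (s - 4)*(s + 4)*(s^2 + 6*s + 8) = (s - 4)*(s + 4)^2*(s + 2)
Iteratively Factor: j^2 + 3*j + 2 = (j + 2)*(j + 1)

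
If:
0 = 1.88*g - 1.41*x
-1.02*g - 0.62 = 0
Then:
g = -0.61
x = -0.81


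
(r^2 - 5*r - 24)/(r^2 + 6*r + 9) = (r - 8)/(r + 3)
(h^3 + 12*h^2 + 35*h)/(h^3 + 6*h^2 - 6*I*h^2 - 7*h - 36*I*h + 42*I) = h*(h + 5)/(h^2 - h*(1 + 6*I) + 6*I)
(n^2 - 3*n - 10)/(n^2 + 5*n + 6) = (n - 5)/(n + 3)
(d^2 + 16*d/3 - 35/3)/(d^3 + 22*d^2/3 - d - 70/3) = 1/(d + 2)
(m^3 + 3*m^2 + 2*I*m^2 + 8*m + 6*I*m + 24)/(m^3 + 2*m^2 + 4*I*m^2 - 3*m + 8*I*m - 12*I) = (m - 2*I)/(m - 1)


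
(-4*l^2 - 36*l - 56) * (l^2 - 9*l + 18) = -4*l^4 + 196*l^2 - 144*l - 1008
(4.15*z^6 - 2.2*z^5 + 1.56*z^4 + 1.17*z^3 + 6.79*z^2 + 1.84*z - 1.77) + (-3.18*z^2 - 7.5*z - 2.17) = 4.15*z^6 - 2.2*z^5 + 1.56*z^4 + 1.17*z^3 + 3.61*z^2 - 5.66*z - 3.94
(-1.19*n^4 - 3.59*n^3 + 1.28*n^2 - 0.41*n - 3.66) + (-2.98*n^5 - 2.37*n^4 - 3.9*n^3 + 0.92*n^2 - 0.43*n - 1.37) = -2.98*n^5 - 3.56*n^4 - 7.49*n^3 + 2.2*n^2 - 0.84*n - 5.03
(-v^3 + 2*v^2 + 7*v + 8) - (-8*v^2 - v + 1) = -v^3 + 10*v^2 + 8*v + 7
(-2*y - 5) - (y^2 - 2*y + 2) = -y^2 - 7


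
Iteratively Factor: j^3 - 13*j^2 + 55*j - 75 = (j - 5)*(j^2 - 8*j + 15) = (j - 5)^2*(j - 3)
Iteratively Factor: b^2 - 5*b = (b - 5)*(b)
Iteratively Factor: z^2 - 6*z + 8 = (z - 4)*(z - 2)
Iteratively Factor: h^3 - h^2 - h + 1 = (h - 1)*(h^2 - 1) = (h - 1)^2*(h + 1)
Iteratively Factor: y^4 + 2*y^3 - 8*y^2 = (y)*(y^3 + 2*y^2 - 8*y) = y*(y - 2)*(y^2 + 4*y) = y*(y - 2)*(y + 4)*(y)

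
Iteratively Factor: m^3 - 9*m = (m + 3)*(m^2 - 3*m) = m*(m + 3)*(m - 3)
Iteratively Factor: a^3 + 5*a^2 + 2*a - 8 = (a + 2)*(a^2 + 3*a - 4) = (a + 2)*(a + 4)*(a - 1)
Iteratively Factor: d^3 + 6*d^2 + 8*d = (d + 4)*(d^2 + 2*d) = d*(d + 4)*(d + 2)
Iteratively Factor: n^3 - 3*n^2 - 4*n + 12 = (n - 3)*(n^2 - 4) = (n - 3)*(n + 2)*(n - 2)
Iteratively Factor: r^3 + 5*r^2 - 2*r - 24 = (r - 2)*(r^2 + 7*r + 12) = (r - 2)*(r + 4)*(r + 3)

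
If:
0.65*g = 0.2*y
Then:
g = 0.307692307692308*y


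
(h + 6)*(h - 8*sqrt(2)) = h^2 - 8*sqrt(2)*h + 6*h - 48*sqrt(2)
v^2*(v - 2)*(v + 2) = v^4 - 4*v^2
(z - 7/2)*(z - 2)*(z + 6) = z^3 + z^2/2 - 26*z + 42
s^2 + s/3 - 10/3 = (s - 5/3)*(s + 2)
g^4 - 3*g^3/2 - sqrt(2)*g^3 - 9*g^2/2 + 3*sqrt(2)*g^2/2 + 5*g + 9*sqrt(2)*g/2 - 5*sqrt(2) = (g - 5/2)*(g - 1)*(g + 2)*(g - sqrt(2))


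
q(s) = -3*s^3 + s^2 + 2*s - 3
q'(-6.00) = -334.00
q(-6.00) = 669.00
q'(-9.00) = -745.00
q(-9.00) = 2247.00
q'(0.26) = 1.91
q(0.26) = -2.47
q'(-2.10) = -41.89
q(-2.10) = 24.99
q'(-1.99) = -37.62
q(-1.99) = 20.62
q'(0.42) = 1.25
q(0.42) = -2.21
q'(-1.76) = -29.40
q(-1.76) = 12.93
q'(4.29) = -155.06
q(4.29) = -212.88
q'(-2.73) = -70.54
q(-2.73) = 60.03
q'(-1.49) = -20.96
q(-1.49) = 6.16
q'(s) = -9*s^2 + 2*s + 2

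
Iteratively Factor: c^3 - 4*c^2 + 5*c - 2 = (c - 1)*(c^2 - 3*c + 2) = (c - 2)*(c - 1)*(c - 1)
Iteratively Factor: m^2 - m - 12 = (m - 4)*(m + 3)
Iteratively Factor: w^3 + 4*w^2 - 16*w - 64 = (w - 4)*(w^2 + 8*w + 16) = (w - 4)*(w + 4)*(w + 4)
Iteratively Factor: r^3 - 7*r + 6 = (r - 2)*(r^2 + 2*r - 3) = (r - 2)*(r + 3)*(r - 1)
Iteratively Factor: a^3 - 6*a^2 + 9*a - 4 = (a - 4)*(a^2 - 2*a + 1) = (a - 4)*(a - 1)*(a - 1)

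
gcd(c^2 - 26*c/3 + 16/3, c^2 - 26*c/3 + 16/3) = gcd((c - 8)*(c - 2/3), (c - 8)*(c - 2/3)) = c^2 - 26*c/3 + 16/3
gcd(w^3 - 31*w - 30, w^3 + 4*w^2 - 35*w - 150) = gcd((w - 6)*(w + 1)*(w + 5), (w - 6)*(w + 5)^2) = w^2 - w - 30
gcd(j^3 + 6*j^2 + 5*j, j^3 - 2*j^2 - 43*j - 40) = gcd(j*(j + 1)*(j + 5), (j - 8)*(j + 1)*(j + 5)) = j^2 + 6*j + 5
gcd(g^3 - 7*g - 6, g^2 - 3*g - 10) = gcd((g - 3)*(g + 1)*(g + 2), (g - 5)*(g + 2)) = g + 2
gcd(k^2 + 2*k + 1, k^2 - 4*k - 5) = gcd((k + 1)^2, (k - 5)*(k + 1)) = k + 1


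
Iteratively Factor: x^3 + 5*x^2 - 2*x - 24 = (x + 3)*(x^2 + 2*x - 8) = (x + 3)*(x + 4)*(x - 2)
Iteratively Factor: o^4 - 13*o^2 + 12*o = (o)*(o^3 - 13*o + 12) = o*(o + 4)*(o^2 - 4*o + 3) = o*(o - 3)*(o + 4)*(o - 1)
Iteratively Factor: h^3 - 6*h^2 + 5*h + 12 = (h + 1)*(h^2 - 7*h + 12) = (h - 3)*(h + 1)*(h - 4)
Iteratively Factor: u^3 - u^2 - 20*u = (u + 4)*(u^2 - 5*u) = u*(u + 4)*(u - 5)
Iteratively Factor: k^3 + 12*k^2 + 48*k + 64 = (k + 4)*(k^2 + 8*k + 16) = (k + 4)^2*(k + 4)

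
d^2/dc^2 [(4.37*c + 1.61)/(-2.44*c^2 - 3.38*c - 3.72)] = (-(4.37*c + 1.61)*(4.88*c + 3.38)*(9.76*c + 6.76) + (63.9768*c + 37.398)*(2.44*c^2 + 3.38*c + 3.72))/(2.44*c^2 + 3.38*c + 3.72)^3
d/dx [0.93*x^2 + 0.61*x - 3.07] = 1.86*x + 0.61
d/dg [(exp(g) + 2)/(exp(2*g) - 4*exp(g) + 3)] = (-2*(exp(g) - 2)*(exp(g) + 2) + exp(2*g) - 4*exp(g) + 3)*exp(g)/(exp(2*g) - 4*exp(g) + 3)^2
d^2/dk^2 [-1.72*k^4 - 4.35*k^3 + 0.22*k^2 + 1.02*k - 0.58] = -20.64*k^2 - 26.1*k + 0.44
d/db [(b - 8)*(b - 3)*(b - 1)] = 3*b^2 - 24*b + 35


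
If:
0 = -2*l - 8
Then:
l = -4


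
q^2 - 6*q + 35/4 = (q - 7/2)*(q - 5/2)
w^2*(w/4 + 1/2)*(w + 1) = w^4/4 + 3*w^3/4 + w^2/2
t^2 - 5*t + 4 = (t - 4)*(t - 1)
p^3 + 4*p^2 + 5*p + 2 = (p + 1)^2*(p + 2)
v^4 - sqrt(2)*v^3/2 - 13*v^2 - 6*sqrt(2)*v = v*(v - 3*sqrt(2))*(v + sqrt(2)/2)*(v + 2*sqrt(2))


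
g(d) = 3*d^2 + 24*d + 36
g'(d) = 6*d + 24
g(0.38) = 45.55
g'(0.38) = 26.28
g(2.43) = 112.03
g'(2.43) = 38.58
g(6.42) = 313.73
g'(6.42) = 62.52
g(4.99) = 230.46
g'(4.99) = 53.94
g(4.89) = 225.10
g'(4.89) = 53.34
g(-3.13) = -9.73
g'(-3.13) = 5.22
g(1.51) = 79.08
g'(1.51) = 33.06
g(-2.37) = -4.03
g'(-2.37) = 9.78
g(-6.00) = 0.00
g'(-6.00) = -12.00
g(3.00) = 135.00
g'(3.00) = 42.00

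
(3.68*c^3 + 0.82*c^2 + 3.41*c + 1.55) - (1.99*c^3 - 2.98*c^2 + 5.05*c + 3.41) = 1.69*c^3 + 3.8*c^2 - 1.64*c - 1.86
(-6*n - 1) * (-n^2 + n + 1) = 6*n^3 - 5*n^2 - 7*n - 1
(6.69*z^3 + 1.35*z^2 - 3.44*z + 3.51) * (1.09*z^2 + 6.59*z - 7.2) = 7.2921*z^5 + 45.5586*z^4 - 43.0211*z^3 - 28.5637*z^2 + 47.8989*z - 25.272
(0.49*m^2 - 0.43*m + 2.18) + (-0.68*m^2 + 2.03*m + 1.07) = -0.19*m^2 + 1.6*m + 3.25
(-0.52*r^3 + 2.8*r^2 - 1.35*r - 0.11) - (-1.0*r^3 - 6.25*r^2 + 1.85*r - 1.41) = 0.48*r^3 + 9.05*r^2 - 3.2*r + 1.3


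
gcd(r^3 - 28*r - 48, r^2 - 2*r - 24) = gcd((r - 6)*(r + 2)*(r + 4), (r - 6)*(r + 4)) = r^2 - 2*r - 24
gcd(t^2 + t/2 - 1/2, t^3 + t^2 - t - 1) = t + 1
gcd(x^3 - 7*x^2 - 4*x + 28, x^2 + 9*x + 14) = x + 2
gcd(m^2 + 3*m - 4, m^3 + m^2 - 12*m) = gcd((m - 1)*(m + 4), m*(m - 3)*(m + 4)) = m + 4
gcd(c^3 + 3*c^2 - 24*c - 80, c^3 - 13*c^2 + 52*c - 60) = c - 5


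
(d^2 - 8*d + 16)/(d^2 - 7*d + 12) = (d - 4)/(d - 3)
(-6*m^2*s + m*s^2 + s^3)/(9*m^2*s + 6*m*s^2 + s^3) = (-2*m + s)/(3*m + s)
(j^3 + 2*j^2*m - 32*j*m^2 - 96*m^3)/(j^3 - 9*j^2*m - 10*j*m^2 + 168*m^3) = (j + 4*m)/(j - 7*m)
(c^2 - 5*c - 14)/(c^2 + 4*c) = (c^2 - 5*c - 14)/(c*(c + 4))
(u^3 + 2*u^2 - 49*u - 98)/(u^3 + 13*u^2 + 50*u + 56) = (u - 7)/(u + 4)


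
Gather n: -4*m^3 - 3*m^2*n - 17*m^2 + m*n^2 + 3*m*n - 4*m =-4*m^3 - 17*m^2 + m*n^2 - 4*m + n*(-3*m^2 + 3*m)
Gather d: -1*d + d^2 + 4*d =d^2 + 3*d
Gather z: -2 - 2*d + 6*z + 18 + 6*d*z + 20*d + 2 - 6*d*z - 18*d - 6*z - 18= 0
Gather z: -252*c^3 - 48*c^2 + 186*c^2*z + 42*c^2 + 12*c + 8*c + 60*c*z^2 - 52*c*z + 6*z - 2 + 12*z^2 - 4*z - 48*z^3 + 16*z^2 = -252*c^3 - 6*c^2 + 20*c - 48*z^3 + z^2*(60*c + 28) + z*(186*c^2 - 52*c + 2) - 2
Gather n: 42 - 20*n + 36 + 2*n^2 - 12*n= 2*n^2 - 32*n + 78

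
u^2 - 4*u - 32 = (u - 8)*(u + 4)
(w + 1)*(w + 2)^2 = w^3 + 5*w^2 + 8*w + 4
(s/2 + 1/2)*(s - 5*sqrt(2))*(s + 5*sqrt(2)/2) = s^3/2 - 5*sqrt(2)*s^2/4 + s^2/2 - 25*s/2 - 5*sqrt(2)*s/4 - 25/2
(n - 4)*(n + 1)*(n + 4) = n^3 + n^2 - 16*n - 16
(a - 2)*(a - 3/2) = a^2 - 7*a/2 + 3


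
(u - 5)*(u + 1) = u^2 - 4*u - 5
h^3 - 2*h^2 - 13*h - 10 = (h - 5)*(h + 1)*(h + 2)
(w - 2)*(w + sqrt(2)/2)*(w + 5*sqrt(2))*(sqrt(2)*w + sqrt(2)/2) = sqrt(2)*w^4 - 3*sqrt(2)*w^3/2 + 11*w^3 - 33*w^2/2 + 4*sqrt(2)*w^2 - 11*w - 15*sqrt(2)*w/2 - 5*sqrt(2)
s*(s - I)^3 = s^4 - 3*I*s^3 - 3*s^2 + I*s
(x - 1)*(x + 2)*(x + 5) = x^3 + 6*x^2 + 3*x - 10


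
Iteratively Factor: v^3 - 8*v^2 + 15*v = (v - 5)*(v^2 - 3*v) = v*(v - 5)*(v - 3)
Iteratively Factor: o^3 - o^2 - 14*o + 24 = (o - 3)*(o^2 + 2*o - 8) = (o - 3)*(o + 4)*(o - 2)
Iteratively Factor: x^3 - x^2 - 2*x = (x - 2)*(x^2 + x) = x*(x - 2)*(x + 1)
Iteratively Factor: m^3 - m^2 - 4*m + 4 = (m - 1)*(m^2 - 4) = (m - 1)*(m + 2)*(m - 2)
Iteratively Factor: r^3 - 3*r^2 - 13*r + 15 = (r - 1)*(r^2 - 2*r - 15) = (r - 5)*(r - 1)*(r + 3)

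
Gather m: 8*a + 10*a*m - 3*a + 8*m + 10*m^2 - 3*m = 5*a + 10*m^2 + m*(10*a + 5)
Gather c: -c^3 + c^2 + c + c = -c^3 + c^2 + 2*c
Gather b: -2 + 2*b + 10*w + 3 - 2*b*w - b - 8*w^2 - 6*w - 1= b*(1 - 2*w) - 8*w^2 + 4*w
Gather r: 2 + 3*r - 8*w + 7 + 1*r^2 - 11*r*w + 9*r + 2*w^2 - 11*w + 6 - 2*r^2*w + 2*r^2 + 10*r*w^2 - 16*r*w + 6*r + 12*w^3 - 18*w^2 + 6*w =r^2*(3 - 2*w) + r*(10*w^2 - 27*w + 18) + 12*w^3 - 16*w^2 - 13*w + 15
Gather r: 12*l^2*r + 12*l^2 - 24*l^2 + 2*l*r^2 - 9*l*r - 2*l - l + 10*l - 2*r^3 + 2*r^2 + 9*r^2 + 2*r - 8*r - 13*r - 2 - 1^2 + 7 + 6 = -12*l^2 + 7*l - 2*r^3 + r^2*(2*l + 11) + r*(12*l^2 - 9*l - 19) + 10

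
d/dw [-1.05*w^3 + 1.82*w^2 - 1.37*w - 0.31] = -3.15*w^2 + 3.64*w - 1.37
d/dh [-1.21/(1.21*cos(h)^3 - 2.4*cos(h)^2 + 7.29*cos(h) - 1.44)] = (-4.3923*cos(h)^2 + 5.808*cos(h) - 8.8209)*sin(h)/(1.21*cos(h)^3 - 2.4*cos(h)^2 + 7.29*cos(h) - 1.44)^2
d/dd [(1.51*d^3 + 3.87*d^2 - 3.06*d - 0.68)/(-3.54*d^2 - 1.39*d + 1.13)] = (-5.3454*d^4 - 4.1978*d^3 - 11.0928*d^2 + 3.9318*d - 4.403)/(12.5316*d^4 + 9.8412*d^3 - 6.0683*d^2 - 3.1414*d + 1.2769)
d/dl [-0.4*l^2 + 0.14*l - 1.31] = 0.14 - 0.8*l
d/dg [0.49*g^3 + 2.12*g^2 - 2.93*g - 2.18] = 1.47*g^2 + 4.24*g - 2.93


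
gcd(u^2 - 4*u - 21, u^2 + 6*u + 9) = u + 3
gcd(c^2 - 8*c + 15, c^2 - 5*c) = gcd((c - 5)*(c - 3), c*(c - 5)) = c - 5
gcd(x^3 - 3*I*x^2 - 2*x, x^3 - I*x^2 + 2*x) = x^2 - 2*I*x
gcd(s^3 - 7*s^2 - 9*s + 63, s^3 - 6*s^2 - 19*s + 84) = s^2 - 10*s + 21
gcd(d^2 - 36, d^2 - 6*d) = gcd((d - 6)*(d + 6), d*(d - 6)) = d - 6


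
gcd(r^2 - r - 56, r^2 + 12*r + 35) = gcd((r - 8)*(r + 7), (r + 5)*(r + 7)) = r + 7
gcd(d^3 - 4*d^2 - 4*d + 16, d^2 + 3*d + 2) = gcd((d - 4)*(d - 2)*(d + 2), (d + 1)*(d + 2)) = d + 2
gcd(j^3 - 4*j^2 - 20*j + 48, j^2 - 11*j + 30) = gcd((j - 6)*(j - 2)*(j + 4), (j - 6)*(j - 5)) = j - 6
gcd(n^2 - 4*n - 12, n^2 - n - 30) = n - 6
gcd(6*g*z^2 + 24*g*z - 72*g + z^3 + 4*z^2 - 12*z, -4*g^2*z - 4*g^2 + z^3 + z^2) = 1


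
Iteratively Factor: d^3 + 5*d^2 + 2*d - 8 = (d - 1)*(d^2 + 6*d + 8) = (d - 1)*(d + 4)*(d + 2)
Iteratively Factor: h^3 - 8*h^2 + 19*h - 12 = (h - 4)*(h^2 - 4*h + 3) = (h - 4)*(h - 3)*(h - 1)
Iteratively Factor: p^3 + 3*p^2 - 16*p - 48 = (p - 4)*(p^2 + 7*p + 12) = (p - 4)*(p + 4)*(p + 3)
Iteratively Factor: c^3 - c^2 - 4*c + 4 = (c + 2)*(c^2 - 3*c + 2) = (c - 2)*(c + 2)*(c - 1)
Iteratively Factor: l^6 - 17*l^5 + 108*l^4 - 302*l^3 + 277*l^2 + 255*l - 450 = (l - 5)*(l^5 - 12*l^4 + 48*l^3 - 62*l^2 - 33*l + 90) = (l - 5)*(l - 2)*(l^4 - 10*l^3 + 28*l^2 - 6*l - 45) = (l - 5)*(l - 3)*(l - 2)*(l^3 - 7*l^2 + 7*l + 15) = (l - 5)^2*(l - 3)*(l - 2)*(l^2 - 2*l - 3) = (l - 5)^2*(l - 3)*(l - 2)*(l + 1)*(l - 3)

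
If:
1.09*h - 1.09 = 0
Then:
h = 1.00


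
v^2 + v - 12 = (v - 3)*(v + 4)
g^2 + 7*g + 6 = (g + 1)*(g + 6)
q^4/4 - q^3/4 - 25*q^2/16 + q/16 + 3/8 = (q/4 + 1/2)*(q - 3)*(q - 1/2)*(q + 1/2)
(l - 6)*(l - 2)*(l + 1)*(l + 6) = l^4 - l^3 - 38*l^2 + 36*l + 72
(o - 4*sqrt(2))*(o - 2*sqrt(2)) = o^2 - 6*sqrt(2)*o + 16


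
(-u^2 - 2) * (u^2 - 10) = -u^4 + 8*u^2 + 20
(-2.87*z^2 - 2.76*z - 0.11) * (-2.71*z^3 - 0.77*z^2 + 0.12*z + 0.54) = 7.7777*z^5 + 9.6895*z^4 + 2.0789*z^3 - 1.7963*z^2 - 1.5036*z - 0.0594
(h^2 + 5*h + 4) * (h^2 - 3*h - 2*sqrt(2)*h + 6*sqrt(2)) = h^4 - 2*sqrt(2)*h^3 + 2*h^3 - 11*h^2 - 4*sqrt(2)*h^2 - 12*h + 22*sqrt(2)*h + 24*sqrt(2)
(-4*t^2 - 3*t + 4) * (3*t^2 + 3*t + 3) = -12*t^4 - 21*t^3 - 9*t^2 + 3*t + 12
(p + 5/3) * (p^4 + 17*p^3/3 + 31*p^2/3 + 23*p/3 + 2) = p^5 + 22*p^4/3 + 178*p^3/9 + 224*p^2/9 + 133*p/9 + 10/3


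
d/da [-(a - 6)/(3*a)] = -2/a^2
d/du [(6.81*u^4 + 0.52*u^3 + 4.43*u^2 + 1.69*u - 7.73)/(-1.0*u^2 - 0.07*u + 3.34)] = (-13.62*u^5 - 1.9501*u^4 + 90.9088*u^3 + 6.5903*u^2 + 14.1324*u + 5.1035)/(1.0*u^4 + 0.14*u^3 - 6.6751*u^2 - 0.4676*u + 11.1556)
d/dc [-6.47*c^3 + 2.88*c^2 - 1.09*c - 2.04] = -19.41*c^2 + 5.76*c - 1.09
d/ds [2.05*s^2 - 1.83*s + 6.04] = 4.1*s - 1.83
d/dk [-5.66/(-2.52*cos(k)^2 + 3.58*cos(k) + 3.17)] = (28.5264*cos(k) - 20.2628)*sin(k)/(-2.52*cos(k)^2 + 3.58*cos(k) + 3.17)^2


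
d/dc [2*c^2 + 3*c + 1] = 4*c + 3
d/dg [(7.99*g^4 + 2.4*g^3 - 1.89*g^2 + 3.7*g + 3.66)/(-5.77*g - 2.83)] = (-138.3069*g^4 - 118.1428*g^3 - 9.4707*g^2 + 10.6974*g + 10.6472)/(33.2929*g^2 + 32.6582*g + 8.0089)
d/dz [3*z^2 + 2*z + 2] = 6*z + 2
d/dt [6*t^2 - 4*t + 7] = 12*t - 4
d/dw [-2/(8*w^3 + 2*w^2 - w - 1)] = 2*(24*w^2 + 4*w - 1)/(8*w^3 + 2*w^2 - w - 1)^2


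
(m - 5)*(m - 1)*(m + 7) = m^3 + m^2 - 37*m + 35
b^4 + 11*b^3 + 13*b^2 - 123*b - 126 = (b - 3)*(b + 1)*(b + 6)*(b + 7)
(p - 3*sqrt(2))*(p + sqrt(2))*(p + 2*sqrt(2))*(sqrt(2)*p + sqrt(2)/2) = sqrt(2)*p^4 + sqrt(2)*p^3/2 - 14*sqrt(2)*p^2 - 24*p - 7*sqrt(2)*p - 12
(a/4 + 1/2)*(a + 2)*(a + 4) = a^3/4 + 2*a^2 + 5*a + 4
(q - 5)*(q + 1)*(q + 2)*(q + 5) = q^4 + 3*q^3 - 23*q^2 - 75*q - 50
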